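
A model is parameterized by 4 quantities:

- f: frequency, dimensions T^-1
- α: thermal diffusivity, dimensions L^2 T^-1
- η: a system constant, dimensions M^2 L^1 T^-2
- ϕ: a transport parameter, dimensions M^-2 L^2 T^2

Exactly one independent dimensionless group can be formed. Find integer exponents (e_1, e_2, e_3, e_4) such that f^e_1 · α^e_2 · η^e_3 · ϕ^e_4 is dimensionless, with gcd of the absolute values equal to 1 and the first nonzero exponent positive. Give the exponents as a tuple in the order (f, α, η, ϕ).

M: e_1·(0) + e_2·(0) + e_3·(2) + e_4·(-2) = 0
L: e_1·(0) + e_2·(2) + e_3·(1) + e_4·(2) = 0
T: e_1·(-1) + e_2·(-1) + e_3·(-2) + e_4·(2) = 0
Solving this homogeneous linear system for the smallest-integer solution (first nonzero entry positive) gives (3, -3, 2, 2).

(3, -3, 2, 2)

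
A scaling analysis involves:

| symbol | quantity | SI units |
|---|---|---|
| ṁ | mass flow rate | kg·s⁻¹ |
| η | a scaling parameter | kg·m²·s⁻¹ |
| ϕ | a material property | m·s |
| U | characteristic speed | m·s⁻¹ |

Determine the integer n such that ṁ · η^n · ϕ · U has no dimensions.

-1

Balance the M exponent: (1)·n from η, plus (1) + (0) + (0) = 1 from the rest, must sum to zero.
n + 1 = 0, so n = -1.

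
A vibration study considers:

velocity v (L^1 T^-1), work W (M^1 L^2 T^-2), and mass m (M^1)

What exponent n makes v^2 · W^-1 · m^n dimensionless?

Balance the M exponent: (1)·n from m, plus 2·(0) − (1) = -1 from the rest, must sum to zero.
n − 1 = 0, so n = 1.

1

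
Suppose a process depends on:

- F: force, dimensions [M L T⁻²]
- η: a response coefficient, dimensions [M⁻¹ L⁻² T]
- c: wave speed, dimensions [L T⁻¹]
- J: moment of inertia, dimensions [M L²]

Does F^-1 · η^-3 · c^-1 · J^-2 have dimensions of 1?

Sum the exponent of each base dimension across the product:
  M: −[F]_M − 3·[η]_M − [c]_M − 2·[J]_M = −(1) − 3·(-1) − (0) − 2·(1) = 0
  L: −[F]_L − 3·[η]_L − [c]_L − 2·[J]_L = −(1) − 3·(-2) − (1) − 2·(2) = 0
  T: −[F]_T − 3·[η]_T − [c]_T − 2·[J]_T = −(-2) − 3·(1) − (-1) − 2·(0) = 0
All base exponents vanish — dimensionless.

yes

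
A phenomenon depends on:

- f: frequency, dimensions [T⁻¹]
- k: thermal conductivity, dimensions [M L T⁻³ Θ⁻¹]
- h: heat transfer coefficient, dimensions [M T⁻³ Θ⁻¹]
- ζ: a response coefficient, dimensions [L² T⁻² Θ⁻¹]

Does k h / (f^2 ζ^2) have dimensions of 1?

Sum the exponent of each base dimension across the product:
  M: −2·[f]_M + [k]_M + [h]_M − 2·[ζ]_M = −2·(0) + (1) + (1) − 2·(0) = 2
  L: −2·[f]_L + [k]_L + [h]_L − 2·[ζ]_L = −2·(0) + (1) + (0) − 2·(2) = -3
  T: −2·[f]_T + [k]_T + [h]_T − 2·[ζ]_T = −2·(-1) + (-3) + (-3) − 2·(-2) = 0
  Θ: −2·[f]_Θ + [k]_Θ + [h]_Θ − 2·[ζ]_Θ = −2·(0) + (-1) + (-1) − 2·(-1) = 0
Net dimensions [M² L⁻³] ≠ [1] — not dimensionless.

no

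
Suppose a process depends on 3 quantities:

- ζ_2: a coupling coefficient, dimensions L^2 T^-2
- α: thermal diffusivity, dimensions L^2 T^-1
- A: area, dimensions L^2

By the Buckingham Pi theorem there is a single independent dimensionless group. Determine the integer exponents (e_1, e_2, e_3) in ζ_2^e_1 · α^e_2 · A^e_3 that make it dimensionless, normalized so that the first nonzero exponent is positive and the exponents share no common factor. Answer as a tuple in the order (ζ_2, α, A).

(1, -2, 1)

L: e_1·(2) + e_2·(2) + e_3·(2) = 0
T: e_1·(-2) + e_2·(-1) + e_3·(0) = 0
Solving this homogeneous linear system for the smallest-integer solution (first nonzero entry positive) gives (1, -2, 1).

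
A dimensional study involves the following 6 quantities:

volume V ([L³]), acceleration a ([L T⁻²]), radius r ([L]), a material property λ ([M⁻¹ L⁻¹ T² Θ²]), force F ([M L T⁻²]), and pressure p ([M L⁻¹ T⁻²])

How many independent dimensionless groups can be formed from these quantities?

2

There are 6 variables and 4 base dimensions (M, L, T, Θ).
The dimension matrix has rank 4.
Independent dimensionless groups: 6 − 4 = 2.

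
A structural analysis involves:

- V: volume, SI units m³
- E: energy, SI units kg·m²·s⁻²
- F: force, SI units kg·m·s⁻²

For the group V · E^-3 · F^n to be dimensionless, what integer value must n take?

Balance the M exponent: (1)·n from F, plus (0) − 3·(1) = -3 from the rest, must sum to zero.
n − 3 = 0, so n = 3.

3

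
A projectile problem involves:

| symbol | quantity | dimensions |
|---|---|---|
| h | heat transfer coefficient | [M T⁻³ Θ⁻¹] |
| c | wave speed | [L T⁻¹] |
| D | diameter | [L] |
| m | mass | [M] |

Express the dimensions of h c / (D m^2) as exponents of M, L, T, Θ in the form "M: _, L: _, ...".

Collect each base-dimension exponent across the product:
  M: (1) + (0) − (0) − 2·(1) = -1
  L: (0) + (1) − (1) − 2·(0) = 0
  T: (-3) + (-1) − (0) − 2·(0) = -4
  Θ: (-1) + (0) − (0) − 2·(0) = -1
So the dimensions are [M⁻¹ T⁻⁴ Θ⁻¹].

M: -1, L: 0, T: -4, Θ: -1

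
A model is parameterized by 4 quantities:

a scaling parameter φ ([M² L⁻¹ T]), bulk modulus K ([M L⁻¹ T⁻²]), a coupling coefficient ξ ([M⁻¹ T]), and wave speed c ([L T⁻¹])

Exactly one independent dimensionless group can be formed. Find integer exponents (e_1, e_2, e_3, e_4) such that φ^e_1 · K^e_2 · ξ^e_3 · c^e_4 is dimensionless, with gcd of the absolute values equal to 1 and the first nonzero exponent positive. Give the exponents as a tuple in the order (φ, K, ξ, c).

(1, 1, 3, 2)

M: e_1·(2) + e_2·(1) + e_3·(-1) + e_4·(0) = 0
L: e_1·(-1) + e_2·(-1) + e_3·(0) + e_4·(1) = 0
T: e_1·(1) + e_2·(-2) + e_3·(1) + e_4·(-1) = 0
Solving this homogeneous linear system for the smallest-integer solution (first nonzero entry positive) gives (1, 1, 3, 2).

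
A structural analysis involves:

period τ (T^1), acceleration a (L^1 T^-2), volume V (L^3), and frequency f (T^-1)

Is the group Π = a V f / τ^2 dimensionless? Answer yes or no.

no

Sum the exponent of each base dimension across the product:
  L: −2·[τ]_L + [a]_L + [V]_L + [f]_L = −2·(0) + (1) + (3) + (0) = 4
  T: −2·[τ]_T + [a]_T + [V]_T + [f]_T = −2·(1) + (-2) + (0) + (-1) = -5
Net dimensions [L⁴ T⁻⁵] ≠ [1] — not dimensionless.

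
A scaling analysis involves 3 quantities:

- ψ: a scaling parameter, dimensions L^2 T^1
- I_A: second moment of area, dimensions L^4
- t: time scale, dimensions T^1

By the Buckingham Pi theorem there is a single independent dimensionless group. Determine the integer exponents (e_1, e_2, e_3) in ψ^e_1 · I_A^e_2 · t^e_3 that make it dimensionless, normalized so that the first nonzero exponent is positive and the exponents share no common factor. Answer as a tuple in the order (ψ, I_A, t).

L: e_1·(2) + e_2·(4) + e_3·(0) = 0
T: e_1·(1) + e_2·(0) + e_3·(1) = 0
Solving this homogeneous linear system for the smallest-integer solution (first nonzero entry positive) gives (2, -1, -2).

(2, -1, -2)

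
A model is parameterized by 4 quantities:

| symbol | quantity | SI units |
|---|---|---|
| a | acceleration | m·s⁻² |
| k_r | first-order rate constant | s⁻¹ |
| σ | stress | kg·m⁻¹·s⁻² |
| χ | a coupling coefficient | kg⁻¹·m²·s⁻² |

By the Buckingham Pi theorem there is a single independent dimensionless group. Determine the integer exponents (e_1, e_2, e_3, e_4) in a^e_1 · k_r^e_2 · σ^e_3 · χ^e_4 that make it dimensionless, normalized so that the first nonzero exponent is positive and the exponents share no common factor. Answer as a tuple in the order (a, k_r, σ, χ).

(1, 2, -1, -1)

M: e_1·(0) + e_2·(0) + e_3·(1) + e_4·(-1) = 0
L: e_1·(1) + e_2·(0) + e_3·(-1) + e_4·(2) = 0
T: e_1·(-2) + e_2·(-1) + e_3·(-2) + e_4·(-2) = 0
Solving this homogeneous linear system for the smallest-integer solution (first nonzero entry positive) gives (1, 2, -1, -1).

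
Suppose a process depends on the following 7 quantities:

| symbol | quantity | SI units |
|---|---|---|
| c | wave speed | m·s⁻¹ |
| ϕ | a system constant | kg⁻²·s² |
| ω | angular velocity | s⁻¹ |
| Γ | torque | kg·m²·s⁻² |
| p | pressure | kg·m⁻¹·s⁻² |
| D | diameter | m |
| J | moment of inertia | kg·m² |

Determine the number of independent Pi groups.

4

There are 7 variables and 3 base dimensions (M, L, T).
The dimension matrix has rank 3.
Independent dimensionless groups: 7 − 3 = 4.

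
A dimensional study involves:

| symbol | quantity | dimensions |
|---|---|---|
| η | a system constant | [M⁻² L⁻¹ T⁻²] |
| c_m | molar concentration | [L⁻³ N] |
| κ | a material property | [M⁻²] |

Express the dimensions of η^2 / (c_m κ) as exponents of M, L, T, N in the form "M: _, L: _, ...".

M: -2, L: 1, T: -4, N: -1

Collect each base-dimension exponent across the product:
  M: 2·(-2) − (0) − (-2) = -2
  L: 2·(-1) − (-3) − (0) = 1
  T: 2·(-2) − (0) − (0) = -4
  N: 2·(0) − (1) − (0) = -1
So the dimensions are [M⁻² L T⁻⁴ N⁻¹].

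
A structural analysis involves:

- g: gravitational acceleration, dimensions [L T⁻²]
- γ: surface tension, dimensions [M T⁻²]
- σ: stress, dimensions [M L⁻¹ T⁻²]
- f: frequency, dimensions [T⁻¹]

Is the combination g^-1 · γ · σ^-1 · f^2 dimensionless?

Sum the exponent of each base dimension across the product:
  M: −[g]_M + [γ]_M − [σ]_M + 2·[f]_M = −(0) + (1) − (1) + 2·(0) = 0
  L: −[g]_L + [γ]_L − [σ]_L + 2·[f]_L = −(1) + (0) − (-1) + 2·(0) = 0
  T: −[g]_T + [γ]_T − [σ]_T + 2·[f]_T = −(-2) + (-2) − (-2) + 2·(-1) = 0
All base exponents vanish — dimensionless.

yes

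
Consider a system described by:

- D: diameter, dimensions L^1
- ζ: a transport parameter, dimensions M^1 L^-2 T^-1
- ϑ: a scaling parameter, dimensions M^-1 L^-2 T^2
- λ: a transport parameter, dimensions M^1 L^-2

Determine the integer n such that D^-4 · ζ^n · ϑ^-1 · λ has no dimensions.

-2

Balance the M exponent: (1)·n from ζ, plus −4·(0) − (-1) + (1) = 2 from the rest, must sum to zero.
n + 2 = 0, so n = -2.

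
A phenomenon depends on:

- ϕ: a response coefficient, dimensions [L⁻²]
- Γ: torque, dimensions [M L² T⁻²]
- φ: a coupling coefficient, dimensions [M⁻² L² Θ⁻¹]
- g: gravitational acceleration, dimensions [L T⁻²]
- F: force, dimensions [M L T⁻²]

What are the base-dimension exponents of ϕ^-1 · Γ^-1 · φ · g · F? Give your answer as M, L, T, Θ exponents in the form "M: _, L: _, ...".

M: -2, L: 4, T: -2, Θ: -1

Collect each base-dimension exponent across the product:
  M: −(0) − (1) + (-2) + (0) + (1) = -2
  L: −(-2) − (2) + (2) + (1) + (1) = 4
  T: −(0) − (-2) + (0) + (-2) + (-2) = -2
  Θ: −(0) − (0) + (-1) + (0) + (0) = -1
So the dimensions are [M⁻² L⁴ T⁻² Θ⁻¹].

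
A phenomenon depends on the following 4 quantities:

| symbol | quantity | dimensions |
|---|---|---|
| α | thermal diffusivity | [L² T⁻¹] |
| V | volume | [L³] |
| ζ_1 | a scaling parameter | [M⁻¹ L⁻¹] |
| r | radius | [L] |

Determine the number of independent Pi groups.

1

There are 4 variables and 3 base dimensions (M, L, T).
The dimension matrix has rank 3.
Independent dimensionless groups: 4 − 3 = 1.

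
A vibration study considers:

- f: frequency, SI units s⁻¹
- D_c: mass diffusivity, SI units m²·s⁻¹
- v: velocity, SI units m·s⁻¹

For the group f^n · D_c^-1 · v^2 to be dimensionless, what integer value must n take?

Balance the T exponent: (-1)·n from f, plus −(-1) + 2·(-1) = -1 from the rest, must sum to zero.
−n − 1 = 0, so n = -1.

-1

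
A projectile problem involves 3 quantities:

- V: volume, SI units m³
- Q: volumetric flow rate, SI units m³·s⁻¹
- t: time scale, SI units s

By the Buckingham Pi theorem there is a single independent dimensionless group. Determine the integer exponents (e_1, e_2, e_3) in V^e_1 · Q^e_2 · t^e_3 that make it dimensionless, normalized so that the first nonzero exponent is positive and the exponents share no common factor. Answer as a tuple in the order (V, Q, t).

L: e_1·(3) + e_2·(3) + e_3·(0) = 0
T: e_1·(0) + e_2·(-1) + e_3·(1) = 0
Solving this homogeneous linear system for the smallest-integer solution (first nonzero entry positive) gives (1, -1, -1).

(1, -1, -1)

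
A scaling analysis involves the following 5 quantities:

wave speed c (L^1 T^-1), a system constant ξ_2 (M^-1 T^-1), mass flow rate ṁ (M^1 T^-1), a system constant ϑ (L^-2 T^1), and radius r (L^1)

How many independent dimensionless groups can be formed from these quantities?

2

There are 5 variables and 3 base dimensions (M, L, T).
The dimension matrix has rank 3.
Independent dimensionless groups: 5 − 3 = 2.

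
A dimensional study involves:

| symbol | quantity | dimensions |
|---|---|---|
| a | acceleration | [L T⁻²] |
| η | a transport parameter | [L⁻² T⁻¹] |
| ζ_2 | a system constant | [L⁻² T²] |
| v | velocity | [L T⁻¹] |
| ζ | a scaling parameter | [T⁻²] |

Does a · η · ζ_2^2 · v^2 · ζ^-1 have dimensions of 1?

no

Sum the exponent of each base dimension across the product:
  L: [a]_L + [η]_L + 2·[ζ_2]_L + 2·[v]_L − [ζ]_L = (1) + (-2) + 2·(-2) + 2·(1) − (0) = -3
  T: [a]_T + [η]_T + 2·[ζ_2]_T + 2·[v]_T − [ζ]_T = (-2) + (-1) + 2·(2) + 2·(-1) − (-2) = 1
Net dimensions [L⁻³ T] ≠ [1] — not dimensionless.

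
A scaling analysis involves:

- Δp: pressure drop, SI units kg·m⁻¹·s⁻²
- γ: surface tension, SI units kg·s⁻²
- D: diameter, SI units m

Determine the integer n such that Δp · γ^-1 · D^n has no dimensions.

Balance the L exponent: (1)·n from D, plus (-1) − (0) = -1 from the rest, must sum to zero.
n − 1 = 0, so n = 1.

1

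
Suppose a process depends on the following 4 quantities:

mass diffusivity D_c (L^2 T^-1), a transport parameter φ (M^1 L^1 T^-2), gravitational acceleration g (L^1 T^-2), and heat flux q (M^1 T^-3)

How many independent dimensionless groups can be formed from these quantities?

1

There are 4 variables and 3 base dimensions (M, L, T).
The dimension matrix has rank 3.
Independent dimensionless groups: 4 − 3 = 1.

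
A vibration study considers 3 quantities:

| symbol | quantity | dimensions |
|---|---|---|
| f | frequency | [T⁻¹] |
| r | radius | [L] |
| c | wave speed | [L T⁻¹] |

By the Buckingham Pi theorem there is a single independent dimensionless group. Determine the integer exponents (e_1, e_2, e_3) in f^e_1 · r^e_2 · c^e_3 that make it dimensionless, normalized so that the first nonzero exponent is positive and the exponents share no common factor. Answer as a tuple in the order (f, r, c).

L: e_1·(0) + e_2·(1) + e_3·(1) = 0
T: e_1·(-1) + e_2·(0) + e_3·(-1) = 0
Solving this homogeneous linear system for the smallest-integer solution (first nonzero entry positive) gives (1, 1, -1).

(1, 1, -1)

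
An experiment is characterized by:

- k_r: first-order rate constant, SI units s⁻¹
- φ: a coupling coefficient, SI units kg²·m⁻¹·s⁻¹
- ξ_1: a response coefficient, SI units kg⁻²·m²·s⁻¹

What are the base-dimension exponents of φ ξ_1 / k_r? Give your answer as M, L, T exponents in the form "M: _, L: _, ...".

M: 0, L: 1, T: -1

Collect each base-dimension exponent across the product:
  M: −(0) + (2) + (-2) = 0
  L: −(0) + (-1) + (2) = 1
  T: −(-1) + (-1) + (-1) = -1
So the dimensions are [L T⁻¹].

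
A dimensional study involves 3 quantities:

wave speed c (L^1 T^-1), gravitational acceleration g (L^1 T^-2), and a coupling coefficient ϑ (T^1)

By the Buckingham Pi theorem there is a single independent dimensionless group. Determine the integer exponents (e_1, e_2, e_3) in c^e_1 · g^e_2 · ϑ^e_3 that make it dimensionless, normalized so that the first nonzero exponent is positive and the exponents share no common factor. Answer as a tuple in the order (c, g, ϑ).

L: e_1·(1) + e_2·(1) + e_3·(0) = 0
T: e_1·(-1) + e_2·(-2) + e_3·(1) = 0
Solving this homogeneous linear system for the smallest-integer solution (first nonzero entry positive) gives (1, -1, -1).

(1, -1, -1)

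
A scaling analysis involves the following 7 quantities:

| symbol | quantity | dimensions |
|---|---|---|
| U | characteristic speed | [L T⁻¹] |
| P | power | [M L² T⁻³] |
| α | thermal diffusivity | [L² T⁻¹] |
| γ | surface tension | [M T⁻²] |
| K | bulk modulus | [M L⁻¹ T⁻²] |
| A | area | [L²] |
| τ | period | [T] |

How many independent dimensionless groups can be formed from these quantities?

4

There are 7 variables and 3 base dimensions (M, L, T).
The dimension matrix has rank 3.
Independent dimensionless groups: 7 − 3 = 4.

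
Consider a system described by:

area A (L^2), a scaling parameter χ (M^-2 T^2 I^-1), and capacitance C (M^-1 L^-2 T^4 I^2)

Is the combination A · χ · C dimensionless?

no

Sum the exponent of each base dimension across the product:
  M: [A]_M + [χ]_M + [C]_M = (0) + (-2) + (-1) = -3
  L: [A]_L + [χ]_L + [C]_L = (2) + (0) + (-2) = 0
  T: [A]_T + [χ]_T + [C]_T = (0) + (2) + (4) = 6
  I: [A]_I + [χ]_I + [C]_I = (0) + (-1) + (2) = 1
Net dimensions [M⁻³ T⁶ I] ≠ [1] — not dimensionless.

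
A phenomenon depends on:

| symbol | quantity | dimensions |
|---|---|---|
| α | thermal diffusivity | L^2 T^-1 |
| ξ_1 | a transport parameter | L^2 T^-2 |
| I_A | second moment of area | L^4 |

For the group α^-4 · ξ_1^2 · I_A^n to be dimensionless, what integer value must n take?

Balance the L exponent: (4)·n from I_A, plus −4·(2) + 2·(2) = -4 from the rest, must sum to zero.
4n − 4 = 0, so n = 1.

1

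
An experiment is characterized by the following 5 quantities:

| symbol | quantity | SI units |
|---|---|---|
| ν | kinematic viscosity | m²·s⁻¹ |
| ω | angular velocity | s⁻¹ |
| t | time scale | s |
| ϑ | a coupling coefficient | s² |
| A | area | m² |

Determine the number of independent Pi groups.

There are 5 variables and 2 base dimensions (L, T).
The dimension matrix has rank 2.
Independent dimensionless groups: 5 − 2 = 3.

3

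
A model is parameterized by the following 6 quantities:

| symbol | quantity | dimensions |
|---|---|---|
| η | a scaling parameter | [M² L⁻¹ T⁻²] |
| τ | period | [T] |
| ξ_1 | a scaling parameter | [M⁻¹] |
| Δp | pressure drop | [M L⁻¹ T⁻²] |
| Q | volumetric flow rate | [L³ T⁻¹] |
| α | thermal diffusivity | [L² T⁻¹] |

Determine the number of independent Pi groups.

3

There are 6 variables and 3 base dimensions (M, L, T).
The dimension matrix has rank 3.
Independent dimensionless groups: 6 − 3 = 3.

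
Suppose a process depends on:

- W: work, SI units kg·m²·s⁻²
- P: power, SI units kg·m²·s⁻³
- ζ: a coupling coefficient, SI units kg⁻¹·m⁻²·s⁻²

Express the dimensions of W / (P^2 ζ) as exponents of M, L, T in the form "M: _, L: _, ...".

Collect each base-dimension exponent across the product:
  M: (1) − 2·(1) − (-1) = 0
  L: (2) − 2·(2) − (-2) = 0
  T: (-2) − 2·(-3) − (-2) = 6
So the dimensions are [T⁶].

M: 0, L: 0, T: 6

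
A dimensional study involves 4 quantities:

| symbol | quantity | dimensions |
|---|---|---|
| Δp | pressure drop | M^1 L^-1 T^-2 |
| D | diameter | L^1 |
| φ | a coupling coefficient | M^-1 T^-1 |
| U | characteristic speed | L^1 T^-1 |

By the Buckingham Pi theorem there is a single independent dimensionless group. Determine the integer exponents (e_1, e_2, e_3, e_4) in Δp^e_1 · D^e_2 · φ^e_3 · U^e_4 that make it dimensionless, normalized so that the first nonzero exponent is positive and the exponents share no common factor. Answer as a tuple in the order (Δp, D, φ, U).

M: e_1·(1) + e_2·(0) + e_3·(-1) + e_4·(0) = 0
L: e_1·(-1) + e_2·(1) + e_3·(0) + e_4·(1) = 0
T: e_1·(-2) + e_2·(0) + e_3·(-1) + e_4·(-1) = 0
Solving this homogeneous linear system for the smallest-integer solution (first nonzero entry positive) gives (1, 4, 1, -3).

(1, 4, 1, -3)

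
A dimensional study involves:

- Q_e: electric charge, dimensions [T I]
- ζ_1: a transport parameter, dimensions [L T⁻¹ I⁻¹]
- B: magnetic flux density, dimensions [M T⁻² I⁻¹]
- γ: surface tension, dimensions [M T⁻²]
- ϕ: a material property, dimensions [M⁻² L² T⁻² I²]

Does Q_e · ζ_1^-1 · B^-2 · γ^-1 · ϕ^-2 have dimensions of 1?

no

Sum the exponent of each base dimension across the product:
  M: [Q_e]_M − [ζ_1]_M − 2·[B]_M − [γ]_M − 2·[ϕ]_M = (0) − (0) − 2·(1) − (1) − 2·(-2) = 1
  L: [Q_e]_L − [ζ_1]_L − 2·[B]_L − [γ]_L − 2·[ϕ]_L = (0) − (1) − 2·(0) − (0) − 2·(2) = -5
  T: [Q_e]_T − [ζ_1]_T − 2·[B]_T − [γ]_T − 2·[ϕ]_T = (1) − (-1) − 2·(-2) − (-2) − 2·(-2) = 12
  I: [Q_e]_I − [ζ_1]_I − 2·[B]_I − [γ]_I − 2·[ϕ]_I = (1) − (-1) − 2·(-1) − (0) − 2·(2) = 0
Net dimensions [M L⁻⁵ T¹²] ≠ [1] — not dimensionless.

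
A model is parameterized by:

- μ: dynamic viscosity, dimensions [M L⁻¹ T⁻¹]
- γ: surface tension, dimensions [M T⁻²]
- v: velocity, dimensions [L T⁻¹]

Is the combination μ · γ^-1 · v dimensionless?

Sum the exponent of each base dimension across the product:
  M: [μ]_M − [γ]_M + [v]_M = (1) − (1) + (0) = 0
  L: [μ]_L − [γ]_L + [v]_L = (-1) − (0) + (1) = 0
  T: [μ]_T − [γ]_T + [v]_T = (-1) − (-2) + (-1) = 0
All base exponents vanish — dimensionless.

yes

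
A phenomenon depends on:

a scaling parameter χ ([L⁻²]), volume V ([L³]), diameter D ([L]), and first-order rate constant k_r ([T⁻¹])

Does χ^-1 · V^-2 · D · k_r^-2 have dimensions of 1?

Sum the exponent of each base dimension across the product:
  L: −[χ]_L − 2·[V]_L + [D]_L − 2·[k_r]_L = −(-2) − 2·(3) + (1) − 2·(0) = -3
  T: −[χ]_T − 2·[V]_T + [D]_T − 2·[k_r]_T = −(0) − 2·(0) + (0) − 2·(-1) = 2
Net dimensions [L⁻³ T²] ≠ [1] — not dimensionless.

no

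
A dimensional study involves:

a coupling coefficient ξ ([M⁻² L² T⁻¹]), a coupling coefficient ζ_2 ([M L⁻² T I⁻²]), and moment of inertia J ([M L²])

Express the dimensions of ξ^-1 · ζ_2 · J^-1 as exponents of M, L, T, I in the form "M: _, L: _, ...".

Collect each base-dimension exponent across the product:
  M: −(-2) + (1) − (1) = 2
  L: −(2) + (-2) − (2) = -6
  T: −(-1) + (1) − (0) = 2
  I: −(0) + (-2) − (0) = -2
So the dimensions are [M² L⁻⁶ T² I⁻²].

M: 2, L: -6, T: 2, I: -2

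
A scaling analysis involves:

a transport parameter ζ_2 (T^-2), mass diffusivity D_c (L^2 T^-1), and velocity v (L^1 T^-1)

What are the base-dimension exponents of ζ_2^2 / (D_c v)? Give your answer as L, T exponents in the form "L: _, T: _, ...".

L: -3, T: -2

Collect each base-dimension exponent across the product:
  L: 2·(0) − (2) − (1) = -3
  T: 2·(-2) − (-1) − (-1) = -2
So the dimensions are [L⁻³ T⁻²].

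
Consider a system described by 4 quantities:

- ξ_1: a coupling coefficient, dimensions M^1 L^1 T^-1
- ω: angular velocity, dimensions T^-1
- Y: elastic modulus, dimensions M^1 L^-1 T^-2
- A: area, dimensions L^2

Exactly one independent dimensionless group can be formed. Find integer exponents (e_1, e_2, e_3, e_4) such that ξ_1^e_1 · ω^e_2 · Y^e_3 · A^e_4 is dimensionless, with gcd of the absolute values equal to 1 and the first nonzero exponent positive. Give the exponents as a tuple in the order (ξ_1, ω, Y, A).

M: e_1·(1) + e_2·(0) + e_3·(1) + e_4·(0) = 0
L: e_1·(1) + e_2·(0) + e_3·(-1) + e_4·(2) = 0
T: e_1·(-1) + e_2·(-1) + e_3·(-2) + e_4·(0) = 0
Solving this homogeneous linear system for the smallest-integer solution (first nonzero entry positive) gives (1, 1, -1, -1).

(1, 1, -1, -1)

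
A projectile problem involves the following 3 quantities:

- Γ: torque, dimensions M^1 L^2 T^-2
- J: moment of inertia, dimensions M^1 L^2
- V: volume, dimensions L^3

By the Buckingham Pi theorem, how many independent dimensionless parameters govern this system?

There are 3 variables and 3 base dimensions (M, L, T).
The dimension matrix has rank 3.
Independent dimensionless groups: 3 − 3 = 0.

0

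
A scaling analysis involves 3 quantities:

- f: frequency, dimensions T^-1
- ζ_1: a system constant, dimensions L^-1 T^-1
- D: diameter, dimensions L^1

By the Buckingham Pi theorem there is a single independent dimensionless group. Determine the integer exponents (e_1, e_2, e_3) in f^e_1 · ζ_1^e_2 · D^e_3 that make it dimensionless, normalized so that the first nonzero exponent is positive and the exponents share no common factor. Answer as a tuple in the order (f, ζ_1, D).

L: e_1·(0) + e_2·(-1) + e_3·(1) = 0
T: e_1·(-1) + e_2·(-1) + e_3·(0) = 0
Solving this homogeneous linear system for the smallest-integer solution (first nonzero entry positive) gives (1, -1, -1).

(1, -1, -1)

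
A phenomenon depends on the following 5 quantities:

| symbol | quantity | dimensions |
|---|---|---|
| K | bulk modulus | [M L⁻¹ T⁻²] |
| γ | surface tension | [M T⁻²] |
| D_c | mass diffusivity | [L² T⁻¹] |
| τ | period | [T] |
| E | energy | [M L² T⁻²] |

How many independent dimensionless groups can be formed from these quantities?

2

There are 5 variables and 3 base dimensions (M, L, T).
The dimension matrix has rank 3.
Independent dimensionless groups: 5 − 3 = 2.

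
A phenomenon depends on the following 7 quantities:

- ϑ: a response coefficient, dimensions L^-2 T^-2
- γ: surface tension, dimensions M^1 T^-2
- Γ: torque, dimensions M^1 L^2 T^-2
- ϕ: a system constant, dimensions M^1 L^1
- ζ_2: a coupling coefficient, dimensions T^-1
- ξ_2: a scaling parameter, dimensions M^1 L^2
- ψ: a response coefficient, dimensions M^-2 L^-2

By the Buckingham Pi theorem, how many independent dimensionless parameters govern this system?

4

There are 7 variables and 3 base dimensions (M, L, T).
The dimension matrix has rank 3.
Independent dimensionless groups: 7 − 3 = 4.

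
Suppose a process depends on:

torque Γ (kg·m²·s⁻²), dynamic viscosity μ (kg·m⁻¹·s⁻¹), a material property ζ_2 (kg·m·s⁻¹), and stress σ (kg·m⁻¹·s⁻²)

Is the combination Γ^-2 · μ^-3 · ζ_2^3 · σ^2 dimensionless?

yes

Sum the exponent of each base dimension across the product:
  M: −2·[Γ]_M − 3·[μ]_M + 3·[ζ_2]_M + 2·[σ]_M = −2·(1) − 3·(1) + 3·(1) + 2·(1) = 0
  L: −2·[Γ]_L − 3·[μ]_L + 3·[ζ_2]_L + 2·[σ]_L = −2·(2) − 3·(-1) + 3·(1) + 2·(-1) = 0
  T: −2·[Γ]_T − 3·[μ]_T + 3·[ζ_2]_T + 2·[σ]_T = −2·(-2) − 3·(-1) + 3·(-1) + 2·(-2) = 0
All base exponents vanish — dimensionless.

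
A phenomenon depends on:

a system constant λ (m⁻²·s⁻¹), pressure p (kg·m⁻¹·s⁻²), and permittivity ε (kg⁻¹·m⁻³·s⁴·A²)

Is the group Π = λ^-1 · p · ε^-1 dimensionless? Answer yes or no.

no

Sum the exponent of each base dimension across the product:
  M: −[λ]_M + [p]_M − [ε]_M = −(0) + (1) − (-1) = 2
  L: −[λ]_L + [p]_L − [ε]_L = −(-2) + (-1) − (-3) = 4
  T: −[λ]_T + [p]_T − [ε]_T = −(-1) + (-2) − (4) = -5
  I: −[λ]_I + [p]_I − [ε]_I = −(0) + (0) − (2) = -2
Net dimensions [M² L⁴ T⁻⁵ I⁻²] ≠ [1] — not dimensionless.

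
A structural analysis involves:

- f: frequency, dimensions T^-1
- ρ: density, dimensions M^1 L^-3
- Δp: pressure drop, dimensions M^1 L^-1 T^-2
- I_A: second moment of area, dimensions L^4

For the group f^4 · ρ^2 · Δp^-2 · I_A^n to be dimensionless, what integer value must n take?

Balance the L exponent: (4)·n from I_A, plus 4·(0) + 2·(-3) − 2·(-1) = -4 from the rest, must sum to zero.
4n − 4 = 0, so n = 1.

1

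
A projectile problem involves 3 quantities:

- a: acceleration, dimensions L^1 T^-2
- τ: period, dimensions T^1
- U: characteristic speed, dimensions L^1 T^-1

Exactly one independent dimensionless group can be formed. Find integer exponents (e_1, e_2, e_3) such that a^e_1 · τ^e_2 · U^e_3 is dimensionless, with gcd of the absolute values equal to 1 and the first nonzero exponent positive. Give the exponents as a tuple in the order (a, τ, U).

(1, 1, -1)

L: e_1·(1) + e_2·(0) + e_3·(1) = 0
T: e_1·(-2) + e_2·(1) + e_3·(-1) = 0
Solving this homogeneous linear system for the smallest-integer solution (first nonzero entry positive) gives (1, 1, -1).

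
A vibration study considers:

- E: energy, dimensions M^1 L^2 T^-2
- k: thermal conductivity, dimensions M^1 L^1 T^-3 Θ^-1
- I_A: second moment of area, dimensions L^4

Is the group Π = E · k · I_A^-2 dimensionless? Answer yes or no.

Sum the exponent of each base dimension across the product:
  M: [E]_M + [k]_M − 2·[I_A]_M = (1) + (1) − 2·(0) = 2
  L: [E]_L + [k]_L − 2·[I_A]_L = (2) + (1) − 2·(4) = -5
  T: [E]_T + [k]_T − 2·[I_A]_T = (-2) + (-3) − 2·(0) = -5
  Θ: [E]_Θ + [k]_Θ − 2·[I_A]_Θ = (0) + (-1) − 2·(0) = -1
Net dimensions [M² L⁻⁵ T⁻⁵ Θ⁻¹] ≠ [1] — not dimensionless.

no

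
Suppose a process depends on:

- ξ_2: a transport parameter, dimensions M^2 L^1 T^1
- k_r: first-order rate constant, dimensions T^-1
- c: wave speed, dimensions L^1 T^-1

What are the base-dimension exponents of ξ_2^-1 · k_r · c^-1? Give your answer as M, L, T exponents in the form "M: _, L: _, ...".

M: -2, L: -2, T: -1

Collect each base-dimension exponent across the product:
  M: −(2) + (0) − (0) = -2
  L: −(1) + (0) − (1) = -2
  T: −(1) + (-1) − (-1) = -1
So the dimensions are [M⁻² L⁻² T⁻¹].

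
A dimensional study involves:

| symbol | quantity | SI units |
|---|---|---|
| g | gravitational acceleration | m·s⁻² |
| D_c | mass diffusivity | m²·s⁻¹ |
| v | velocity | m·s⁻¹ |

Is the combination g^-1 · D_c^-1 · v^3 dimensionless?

yes

Sum the exponent of each base dimension across the product:
  M: −[g]_M − [D_c]_M + 3·[v]_M = −(0) − (0) + 3·(0) = 0
  L: −[g]_L − [D_c]_L + 3·[v]_L = −(1) − (2) + 3·(1) = 0
  T: −[g]_T − [D_c]_T + 3·[v]_T = −(-2) − (-1) + 3·(-1) = 0
  Θ: −[g]_Θ − [D_c]_Θ + 3·[v]_Θ = −(0) − (0) + 3·(0) = 0
All base exponents vanish — dimensionless.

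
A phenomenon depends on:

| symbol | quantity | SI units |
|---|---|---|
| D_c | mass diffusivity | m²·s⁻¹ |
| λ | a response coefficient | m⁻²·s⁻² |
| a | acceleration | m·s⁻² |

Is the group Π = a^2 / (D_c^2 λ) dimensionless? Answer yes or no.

Sum the exponent of each base dimension across the product:
  M: −2·[D_c]_M − [λ]_M + 2·[a]_M = −2·(0) − (0) + 2·(0) = 0
  L: −2·[D_c]_L − [λ]_L + 2·[a]_L = −2·(2) − (-2) + 2·(1) = 0
  T: −2·[D_c]_T − [λ]_T + 2·[a]_T = −2·(-1) − (-2) + 2·(-2) = 0
All base exponents vanish — dimensionless.

yes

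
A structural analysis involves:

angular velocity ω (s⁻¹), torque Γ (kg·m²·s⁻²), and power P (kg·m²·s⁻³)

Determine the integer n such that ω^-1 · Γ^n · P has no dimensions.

-1

Balance the M exponent: (1)·n from Γ, plus −(0) + (1) = 1 from the rest, must sum to zero.
n + 1 = 0, so n = -1.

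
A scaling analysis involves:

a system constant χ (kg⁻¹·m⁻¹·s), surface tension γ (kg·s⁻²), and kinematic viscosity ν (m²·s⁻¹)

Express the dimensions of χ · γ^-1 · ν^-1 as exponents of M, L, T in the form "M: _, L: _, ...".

M: -2, L: -3, T: 4

Collect each base-dimension exponent across the product:
  M: (-1) − (1) − (0) = -2
  L: (-1) − (0) − (2) = -3
  T: (1) − (-2) − (-1) = 4
So the dimensions are [M⁻² L⁻³ T⁴].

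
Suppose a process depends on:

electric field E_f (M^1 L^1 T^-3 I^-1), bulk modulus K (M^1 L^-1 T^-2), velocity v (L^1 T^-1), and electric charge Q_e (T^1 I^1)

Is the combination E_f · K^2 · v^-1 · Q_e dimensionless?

Sum the exponent of each base dimension across the product:
  M: [E_f]_M + 2·[K]_M − [v]_M + [Q_e]_M = (1) + 2·(1) − (0) + (0) = 3
  L: [E_f]_L + 2·[K]_L − [v]_L + [Q_e]_L = (1) + 2·(-1) − (1) + (0) = -2
  T: [E_f]_T + 2·[K]_T − [v]_T + [Q_e]_T = (-3) + 2·(-2) − (-1) + (1) = -5
  I: [E_f]_I + 2·[K]_I − [v]_I + [Q_e]_I = (-1) + 2·(0) − (0) + (1) = 0
Net dimensions [M³ L⁻² T⁻⁵] ≠ [1] — not dimensionless.

no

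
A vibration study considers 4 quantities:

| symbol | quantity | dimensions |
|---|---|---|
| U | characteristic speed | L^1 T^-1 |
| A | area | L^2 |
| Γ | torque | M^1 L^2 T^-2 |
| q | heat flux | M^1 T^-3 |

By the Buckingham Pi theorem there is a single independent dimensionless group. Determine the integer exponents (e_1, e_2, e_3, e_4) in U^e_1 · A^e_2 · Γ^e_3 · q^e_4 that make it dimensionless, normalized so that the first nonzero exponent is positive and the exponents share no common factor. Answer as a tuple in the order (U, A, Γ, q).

(2, -3, 2, -2)

M: e_1·(0) + e_2·(0) + e_3·(1) + e_4·(1) = 0
L: e_1·(1) + e_2·(2) + e_3·(2) + e_4·(0) = 0
T: e_1·(-1) + e_2·(0) + e_3·(-2) + e_4·(-3) = 0
Solving this homogeneous linear system for the smallest-integer solution (first nonzero entry positive) gives (2, -3, 2, -2).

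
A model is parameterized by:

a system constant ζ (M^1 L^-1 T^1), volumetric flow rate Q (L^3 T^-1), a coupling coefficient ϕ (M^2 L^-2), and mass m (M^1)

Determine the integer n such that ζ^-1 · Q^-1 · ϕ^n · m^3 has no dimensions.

Balance the M exponent: (2)·n from ϕ, plus −(1) − (0) + 3·(1) = 2 from the rest, must sum to zero.
2n + 2 = 0, so n = -1.

-1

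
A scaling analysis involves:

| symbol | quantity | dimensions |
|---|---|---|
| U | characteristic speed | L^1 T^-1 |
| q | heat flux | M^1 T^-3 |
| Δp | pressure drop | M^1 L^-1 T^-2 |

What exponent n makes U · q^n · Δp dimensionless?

Balance the M exponent: (1)·n from q, plus (0) + (1) = 1 from the rest, must sum to zero.
n + 1 = 0, so n = -1.

-1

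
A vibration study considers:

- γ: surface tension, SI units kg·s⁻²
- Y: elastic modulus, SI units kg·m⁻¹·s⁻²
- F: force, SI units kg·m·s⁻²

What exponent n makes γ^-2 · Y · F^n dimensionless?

Balance the M exponent: (1)·n from F, plus −2·(1) + (1) = -1 from the rest, must sum to zero.
n − 1 = 0, so n = 1.

1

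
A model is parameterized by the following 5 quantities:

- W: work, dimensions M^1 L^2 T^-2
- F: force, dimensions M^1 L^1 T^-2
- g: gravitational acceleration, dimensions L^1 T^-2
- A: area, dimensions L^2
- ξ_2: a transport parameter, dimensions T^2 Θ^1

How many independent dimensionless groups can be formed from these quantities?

1

There are 5 variables and 4 base dimensions (M, L, T, Θ).
The dimension matrix has rank 4.
Independent dimensionless groups: 5 − 4 = 1.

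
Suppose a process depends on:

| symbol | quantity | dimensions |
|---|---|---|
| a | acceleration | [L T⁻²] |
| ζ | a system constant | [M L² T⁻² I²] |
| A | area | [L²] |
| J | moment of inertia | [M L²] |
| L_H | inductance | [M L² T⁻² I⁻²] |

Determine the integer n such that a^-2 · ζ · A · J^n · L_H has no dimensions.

-2

Balance the M exponent: (1)·n from J, plus −2·(0) + (1) + (0) + (1) = 2 from the rest, must sum to zero.
n + 2 = 0, so n = -2.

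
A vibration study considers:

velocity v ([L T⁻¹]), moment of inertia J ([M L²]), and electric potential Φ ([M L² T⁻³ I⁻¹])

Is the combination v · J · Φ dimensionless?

no

Sum the exponent of each base dimension across the product:
  M: [v]_M + [J]_M + [Φ]_M = (0) + (1) + (1) = 2
  L: [v]_L + [J]_L + [Φ]_L = (1) + (2) + (2) = 5
  T: [v]_T + [J]_T + [Φ]_T = (-1) + (0) + (-3) = -4
  I: [v]_I + [J]_I + [Φ]_I = (0) + (0) + (-1) = -1
Net dimensions [M² L⁵ T⁻⁴ I⁻¹] ≠ [1] — not dimensionless.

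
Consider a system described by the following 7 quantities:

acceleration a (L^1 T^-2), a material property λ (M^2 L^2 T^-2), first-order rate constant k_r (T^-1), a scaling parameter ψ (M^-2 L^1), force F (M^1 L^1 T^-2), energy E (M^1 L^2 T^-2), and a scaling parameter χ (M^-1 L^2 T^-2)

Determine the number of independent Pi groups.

There are 7 variables and 3 base dimensions (M, L, T).
The dimension matrix has rank 3.
Independent dimensionless groups: 7 − 3 = 4.

4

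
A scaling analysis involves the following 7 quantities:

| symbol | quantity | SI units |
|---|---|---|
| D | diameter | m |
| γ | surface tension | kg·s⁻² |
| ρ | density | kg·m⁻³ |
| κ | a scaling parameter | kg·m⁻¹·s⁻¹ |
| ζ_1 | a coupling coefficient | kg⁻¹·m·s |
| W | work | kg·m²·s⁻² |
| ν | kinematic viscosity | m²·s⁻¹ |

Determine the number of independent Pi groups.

There are 7 variables and 3 base dimensions (M, L, T).
The dimension matrix has rank 3.
Independent dimensionless groups: 7 − 3 = 4.

4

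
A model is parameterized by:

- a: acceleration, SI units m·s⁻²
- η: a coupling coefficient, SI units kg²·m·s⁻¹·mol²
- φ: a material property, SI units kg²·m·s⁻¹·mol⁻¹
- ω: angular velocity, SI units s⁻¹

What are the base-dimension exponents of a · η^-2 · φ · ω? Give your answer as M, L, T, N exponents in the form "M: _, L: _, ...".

M: -2, L: 0, T: -2, N: -5

Collect each base-dimension exponent across the product:
  M: (0) − 2·(2) + (2) + (0) = -2
  L: (1) − 2·(1) + (1) + (0) = 0
  T: (-2) − 2·(-1) + (-1) + (-1) = -2
  N: (0) − 2·(2) + (-1) + (0) = -5
So the dimensions are [M⁻² T⁻² N⁻⁵].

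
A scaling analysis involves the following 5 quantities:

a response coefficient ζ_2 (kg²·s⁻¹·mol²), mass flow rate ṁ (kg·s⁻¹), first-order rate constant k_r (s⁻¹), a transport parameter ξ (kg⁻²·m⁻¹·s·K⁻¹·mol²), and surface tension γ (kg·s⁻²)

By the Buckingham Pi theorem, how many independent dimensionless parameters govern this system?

There are 5 variables and 5 base dimensions (M, L, T, Θ, N).
The dimension matrix has rank 4 (less than 5: the dimension vectors are linearly dependent).
Independent dimensionless groups: 5 − 4 = 1.

1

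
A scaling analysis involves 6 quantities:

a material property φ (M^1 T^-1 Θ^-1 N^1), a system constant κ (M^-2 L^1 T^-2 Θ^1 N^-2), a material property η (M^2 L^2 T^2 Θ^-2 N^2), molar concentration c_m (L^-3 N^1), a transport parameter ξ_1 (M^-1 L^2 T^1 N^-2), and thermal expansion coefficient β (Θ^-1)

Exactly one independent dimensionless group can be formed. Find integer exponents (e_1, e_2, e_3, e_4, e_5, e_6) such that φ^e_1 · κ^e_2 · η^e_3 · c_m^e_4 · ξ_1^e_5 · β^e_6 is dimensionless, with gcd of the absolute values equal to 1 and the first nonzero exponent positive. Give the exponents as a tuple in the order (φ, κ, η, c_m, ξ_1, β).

(3, 1, 1, 3, 3, -4)

M: e_1·(1) + e_2·(-2) + e_3·(2) + e_4·(0) + e_5·(-1) + e_6·(0) = 0
L: e_1·(0) + e_2·(1) + e_3·(2) + e_4·(-3) + e_5·(2) + e_6·(0) = 0
T: e_1·(-1) + e_2·(-2) + e_3·(2) + e_4·(0) + e_5·(1) + e_6·(0) = 0
Θ: e_1·(-1) + e_2·(1) + e_3·(-2) + e_4·(0) + e_5·(0) + e_6·(-1) = 0
N: e_1·(1) + e_2·(-2) + e_3·(2) + e_4·(1) + e_5·(-2) + e_6·(0) = 0
Solving this homogeneous linear system for the smallest-integer solution (first nonzero entry positive) gives (3, 1, 1, 3, 3, -4).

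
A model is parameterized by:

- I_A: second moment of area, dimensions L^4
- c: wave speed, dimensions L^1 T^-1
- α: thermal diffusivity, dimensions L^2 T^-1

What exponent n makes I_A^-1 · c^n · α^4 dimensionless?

-4

Balance the L exponent: (1)·n from c, plus −(4) + 4·(2) = 4 from the rest, must sum to zero.
n + 4 = 0, so n = -4.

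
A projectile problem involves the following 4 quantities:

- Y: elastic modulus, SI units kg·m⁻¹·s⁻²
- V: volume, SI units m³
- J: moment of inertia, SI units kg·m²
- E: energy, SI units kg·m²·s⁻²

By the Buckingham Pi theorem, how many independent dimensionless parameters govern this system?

There are 4 variables and 3 base dimensions (M, L, T).
The dimension matrix has rank 3.
Independent dimensionless groups: 4 − 3 = 1.

1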